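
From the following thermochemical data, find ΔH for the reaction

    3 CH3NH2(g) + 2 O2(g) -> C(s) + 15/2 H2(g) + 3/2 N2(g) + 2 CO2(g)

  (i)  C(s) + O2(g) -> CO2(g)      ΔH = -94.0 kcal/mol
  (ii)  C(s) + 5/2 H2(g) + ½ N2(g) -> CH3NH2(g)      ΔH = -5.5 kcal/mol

(i) × 2 (scale by 2 for the 2 CO2(g)): (2)·(-94.0) = -188.0 kcal/mol
(ii) reversed and × 3 (CH3NH2(g) must end up as a reactant; scale by 3 for the 3 CH3NH2(g)): (-3)·(-5.5) = +16.5 kcal/mol
Since enthalpy is a state function, ΔH = (-188.0) + (+16.5) = -171.5 kcal/mol

ΔH = -171.5 kcal/mol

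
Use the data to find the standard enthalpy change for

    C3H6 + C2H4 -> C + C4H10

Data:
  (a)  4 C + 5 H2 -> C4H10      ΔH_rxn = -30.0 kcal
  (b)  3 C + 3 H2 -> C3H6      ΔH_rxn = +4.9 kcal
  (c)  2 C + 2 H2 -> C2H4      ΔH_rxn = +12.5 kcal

ΔH_rxn = -47.4 kcal

(a) as written: -30.0 kcal
(b) reversed: -4.9 kcal
(c) reversed: -12.5 kcal
ΔH_rxn = (1)·(-30.0) + (-1)·(+4.9) + (-1)·(+12.5) = -47.4 kcal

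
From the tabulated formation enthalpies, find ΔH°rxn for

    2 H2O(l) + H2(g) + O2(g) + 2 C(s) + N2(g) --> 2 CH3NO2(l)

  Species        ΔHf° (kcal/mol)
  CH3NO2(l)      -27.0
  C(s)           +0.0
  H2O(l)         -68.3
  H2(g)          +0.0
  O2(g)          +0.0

ΔH°rxn = 82.6 kcal/mol

Products: 2·(-27.0) = -54.0
Reactants: 2·(-68.3) + 1·(+0.0) + 1·(+0.0) + 2·(+0.0) + 1·(+0.0) = -136.6
ΔH°rxn = (-54.0) − (-136.6) = 82.6 kcal/mol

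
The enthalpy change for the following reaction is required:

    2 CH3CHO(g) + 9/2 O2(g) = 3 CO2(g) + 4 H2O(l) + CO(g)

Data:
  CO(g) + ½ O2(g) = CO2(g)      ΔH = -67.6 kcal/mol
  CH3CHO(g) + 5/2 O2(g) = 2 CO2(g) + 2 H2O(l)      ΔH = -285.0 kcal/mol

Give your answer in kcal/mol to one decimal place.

ΔH = -502.4 kcal/mol

equation 1 reversed: +67.6 kcal/mol
equation 2 × 2: (2)·(-285.0) = -570.0 kcal/mol
Summing the manipulated equations, ΔH = (-1)·(-67.6) + (2)·(-285.0) = -502.4 kcal/mol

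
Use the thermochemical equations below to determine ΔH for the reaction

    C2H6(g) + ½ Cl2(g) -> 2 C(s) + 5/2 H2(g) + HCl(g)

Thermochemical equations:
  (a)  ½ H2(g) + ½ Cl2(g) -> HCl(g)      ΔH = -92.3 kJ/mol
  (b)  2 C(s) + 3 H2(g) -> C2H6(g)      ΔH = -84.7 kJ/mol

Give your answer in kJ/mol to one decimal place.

(a) as written: -92.3 kJ/mol
(b) reversed: +84.7 kJ/mol
ΔH = (1)·(-92.3) + (-1)·(-84.7) = -7.6 kJ/mol

ΔH = -7.6 kJ/mol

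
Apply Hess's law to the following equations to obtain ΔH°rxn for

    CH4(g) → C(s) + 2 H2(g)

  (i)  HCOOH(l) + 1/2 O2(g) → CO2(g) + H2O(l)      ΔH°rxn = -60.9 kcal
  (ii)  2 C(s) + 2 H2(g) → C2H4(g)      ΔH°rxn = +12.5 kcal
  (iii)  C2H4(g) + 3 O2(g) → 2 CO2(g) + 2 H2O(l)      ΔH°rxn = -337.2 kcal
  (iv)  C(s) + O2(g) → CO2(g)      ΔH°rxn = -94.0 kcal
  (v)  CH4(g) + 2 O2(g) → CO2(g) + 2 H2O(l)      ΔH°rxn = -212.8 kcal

(i): not needed (HCOOH(l) appears nowhere else).
(ii) reversed (H2(g) must end up as a product): -12.5 kcal
(iii) reversed: +337.2 kcal
(iv) as written: -94.0 kcal
(v) as written (CH4(g) already on the reactant side): -212.8 kcal
Since enthalpy is a state function, ΔH°rxn = (-1)·(+12.5) + (-1)·(-337.2) + (1)·(-94.0) + (1)·(-212.8) = 17.9 kcal

ΔH°rxn = 17.9 kcal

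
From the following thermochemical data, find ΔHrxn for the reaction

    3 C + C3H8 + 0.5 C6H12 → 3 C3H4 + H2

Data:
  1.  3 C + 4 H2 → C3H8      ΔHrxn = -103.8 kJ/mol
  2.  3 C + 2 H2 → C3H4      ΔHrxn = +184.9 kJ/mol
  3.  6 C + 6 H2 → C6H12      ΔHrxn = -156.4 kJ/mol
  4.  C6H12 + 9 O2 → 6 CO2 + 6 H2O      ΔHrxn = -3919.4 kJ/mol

eq. 1 reversed: +103.8 kJ/mol
eq. 2 × 3: (3)·(+184.9) = +554.7 kJ/mol
eq. 3 reversed and × 1/2: (-1/2)·(-156.4) = +78.2 kJ/mol
eq. 4: not needed.
Combining the equations, ΔHrxn = (+103.8) + (+554.7) + (+78.2) = 736.7 kJ/mol

ΔHrxn = 736.7 kJ/mol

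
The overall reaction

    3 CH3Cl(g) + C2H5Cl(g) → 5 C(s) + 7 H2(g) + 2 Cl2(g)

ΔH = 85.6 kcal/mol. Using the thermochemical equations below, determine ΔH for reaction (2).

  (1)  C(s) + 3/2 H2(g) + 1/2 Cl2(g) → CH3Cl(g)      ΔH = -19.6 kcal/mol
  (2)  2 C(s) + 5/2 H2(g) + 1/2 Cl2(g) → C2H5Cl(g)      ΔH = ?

ΔH = -26.8 kcal/mol

(1) reversed and × 3: (-3)·(-19.6) = +58.8 kcal/mol
(2) reversed: contributes −x
+85.6 = (+58.8) − x
x = (+85.6 − (+58.8)) / (-1) = -26.8 kcal/mol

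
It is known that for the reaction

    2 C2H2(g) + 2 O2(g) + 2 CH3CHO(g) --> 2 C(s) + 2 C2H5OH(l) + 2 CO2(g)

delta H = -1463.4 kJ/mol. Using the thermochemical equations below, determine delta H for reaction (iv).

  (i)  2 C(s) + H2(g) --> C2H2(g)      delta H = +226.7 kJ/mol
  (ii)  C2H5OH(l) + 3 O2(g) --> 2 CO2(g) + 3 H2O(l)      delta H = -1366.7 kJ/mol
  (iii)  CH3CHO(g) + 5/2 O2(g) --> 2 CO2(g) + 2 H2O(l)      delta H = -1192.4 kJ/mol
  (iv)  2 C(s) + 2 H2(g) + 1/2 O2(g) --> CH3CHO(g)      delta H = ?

(i) reversed and × 2 (reverse to put C2H2(g) on the reactant side; ×2 to match 2 C2H2(g) in the target): (-2)·(+226.7) = -453.4 kJ/mol
(ii) reversed and × 2 (reverse to put C2H5OH(l) on the product side; ×2 to match 2 C2H5OH(l) in the target): (-2)·(-1366.7) = +2733.4 kJ/mol
(iii) × 3: (3)·(-1192.4) = -3577.2 kJ/mol
(iv) as written: contributes x
-1463.4 = (-453.4) + (+2733.4) + (-3577.2) + x
x = (-1463.4 − (-1297.2)) / (1) = -166.2 kJ/mol

delta H = -166.2 kJ/mol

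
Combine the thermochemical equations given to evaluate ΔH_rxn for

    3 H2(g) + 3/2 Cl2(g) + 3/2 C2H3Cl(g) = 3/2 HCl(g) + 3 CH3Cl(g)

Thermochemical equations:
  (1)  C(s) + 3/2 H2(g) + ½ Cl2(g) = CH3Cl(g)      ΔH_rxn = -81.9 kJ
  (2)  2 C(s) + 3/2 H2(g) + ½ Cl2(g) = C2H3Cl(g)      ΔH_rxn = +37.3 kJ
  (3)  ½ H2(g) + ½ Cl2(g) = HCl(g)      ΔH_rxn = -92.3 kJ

(1) × 3: (3)·(-81.9) = -245.7 kJ
(2) reversed and × 3/2: (-3/2)·(+37.3) = -55.95 kJ
(3) × 3/2: (3/2)·(-92.3) = -138.45 kJ
ΔH_rxn = (-245.7) + (-55.95) + (-138.45) = -440.1 kJ

ΔH_rxn = -440.1 kJ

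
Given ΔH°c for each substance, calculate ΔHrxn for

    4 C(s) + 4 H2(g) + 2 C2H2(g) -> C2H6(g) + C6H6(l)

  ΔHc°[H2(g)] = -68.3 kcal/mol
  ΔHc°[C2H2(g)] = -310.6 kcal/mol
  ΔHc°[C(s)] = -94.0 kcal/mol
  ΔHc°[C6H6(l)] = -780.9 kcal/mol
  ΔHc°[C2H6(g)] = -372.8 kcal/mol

ΔHrxn = -116.7 kcal/mol

With combustion enthalpies, reactants minus products:
= [4·(-94.0) + 4·(-68.3) + 2·(-310.6)] − [1·(-372.8) + 1·(-780.9)]
= -116.7 kcal/mol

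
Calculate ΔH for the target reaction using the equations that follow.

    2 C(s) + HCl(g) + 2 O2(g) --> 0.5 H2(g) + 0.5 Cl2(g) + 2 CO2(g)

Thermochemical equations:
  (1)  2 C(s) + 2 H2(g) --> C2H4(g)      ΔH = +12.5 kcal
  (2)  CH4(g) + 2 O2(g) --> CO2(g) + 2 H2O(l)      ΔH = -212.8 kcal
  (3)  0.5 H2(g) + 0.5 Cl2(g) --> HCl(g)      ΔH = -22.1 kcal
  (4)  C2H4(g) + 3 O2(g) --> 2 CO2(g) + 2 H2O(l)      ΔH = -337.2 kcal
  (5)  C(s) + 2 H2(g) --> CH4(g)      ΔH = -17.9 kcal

ΔH = -165.9 kcal

(1) × 2: (2)·(+12.5) = +25.0 kcal
(2) reversed and × 2: (-2)·(-212.8) = +425.6 kcal
(3) reversed (HCl(g) must end up as a reactant): +22.1 kcal
(4) × 2: (2)·(-337.2) = -674.4 kcal
(5) reversed and × 2: (-2)·(-17.9) = +35.8 kcal
Combining the equations, ΔH = (+25.0) + (+425.6) + (+22.1) + (-674.4) + (+35.8) = -165.9 kcal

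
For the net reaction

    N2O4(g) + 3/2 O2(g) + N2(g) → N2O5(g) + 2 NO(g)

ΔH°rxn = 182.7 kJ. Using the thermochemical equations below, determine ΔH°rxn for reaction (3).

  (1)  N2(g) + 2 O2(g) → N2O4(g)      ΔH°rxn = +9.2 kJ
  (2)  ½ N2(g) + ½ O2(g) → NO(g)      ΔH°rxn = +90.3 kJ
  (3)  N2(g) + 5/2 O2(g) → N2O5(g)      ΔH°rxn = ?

(1) reversed (N2O4(g) must end up as a reactant): -9.2 kJ
(2) × 2 (×2 to match 2 NO(g) in the target): (2)·(+90.3) = +180.6 kJ
(3) as written (N2O5(g) already on the product side): contributes x
+182.7 = (-9.2) + (+180.6) + x
x = (+182.7 − (+171.4)) / (1) = 11.3 kJ

ΔH°rxn = 11.3 kJ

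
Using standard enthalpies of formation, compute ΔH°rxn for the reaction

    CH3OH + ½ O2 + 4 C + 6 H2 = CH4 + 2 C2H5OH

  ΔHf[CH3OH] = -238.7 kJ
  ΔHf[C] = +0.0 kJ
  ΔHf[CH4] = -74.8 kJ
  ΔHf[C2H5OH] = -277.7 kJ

ΔH°rxn = -391.5 kJ

ΔH°rxn = Σ nΔHf°(products) − Σ nΔHf°(reactants).
Products: 1·(-74.8) + 2·(-277.7) = -630.2
Reactants: 1·(-238.7) + 1/2·(+0.0) + 4·(+0.0) + 6·(+0.0) = -238.7
ΔH°rxn = (-630.2) − (-238.7) = -391.5 kJ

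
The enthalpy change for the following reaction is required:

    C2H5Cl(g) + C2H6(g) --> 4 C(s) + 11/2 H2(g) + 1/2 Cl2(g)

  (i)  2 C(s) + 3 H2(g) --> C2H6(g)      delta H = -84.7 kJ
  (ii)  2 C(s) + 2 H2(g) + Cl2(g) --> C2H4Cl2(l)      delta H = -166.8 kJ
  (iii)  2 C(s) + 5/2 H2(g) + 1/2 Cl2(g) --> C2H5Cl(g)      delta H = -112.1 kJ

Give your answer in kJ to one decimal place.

delta H = 196.8 kJ

(i) reversed (C2H6(g) must end up as a reactant): +84.7 kJ
(ii): not needed (C2H4Cl2(l) appears nowhere else).
(iii) reversed (C2H5Cl(g) must end up as a reactant): +112.1 kJ
delta H = (+84.7) + (+112.1) = 196.8 kJ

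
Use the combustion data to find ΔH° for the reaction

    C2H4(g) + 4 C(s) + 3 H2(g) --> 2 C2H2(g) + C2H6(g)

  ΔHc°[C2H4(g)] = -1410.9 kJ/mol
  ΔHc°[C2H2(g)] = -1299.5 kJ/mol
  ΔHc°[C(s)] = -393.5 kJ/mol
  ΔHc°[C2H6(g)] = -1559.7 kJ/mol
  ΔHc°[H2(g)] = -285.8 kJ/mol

ΔH° = 316.4 kJ/mol

Using ΔH = Σ nΔHc°(reactants) − Σ nΔHc°(products):
= [1·(-1410.9) + 4·(-393.5) + 3·(-285.8)] − [2·(-1299.5) + 1·(-1559.7)]
= 316.4 kJ/mol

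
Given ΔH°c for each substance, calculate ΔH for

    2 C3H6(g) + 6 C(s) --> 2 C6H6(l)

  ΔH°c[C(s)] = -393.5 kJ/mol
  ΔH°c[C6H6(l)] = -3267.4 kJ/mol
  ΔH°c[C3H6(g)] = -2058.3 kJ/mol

ΔH = 57.2 kJ/mol

With combustion enthalpies, reactants minus products:
= [2·(-2058.3) + 6·(-393.5)] − [2·(-3267.4)]
= 57.2 kJ/mol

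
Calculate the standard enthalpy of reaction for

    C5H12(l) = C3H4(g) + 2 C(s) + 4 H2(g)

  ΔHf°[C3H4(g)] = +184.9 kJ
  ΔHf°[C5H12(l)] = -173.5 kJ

ΔH°rxn = 358.4 kJ

Products: 1·(+184.9) + 2·(+0.0) + 4·(+0.0) = +184.9
Reactants: 1·(-173.5) = -173.5
ΔH°rxn = (+184.9) − (-173.5) = 358.4 kJ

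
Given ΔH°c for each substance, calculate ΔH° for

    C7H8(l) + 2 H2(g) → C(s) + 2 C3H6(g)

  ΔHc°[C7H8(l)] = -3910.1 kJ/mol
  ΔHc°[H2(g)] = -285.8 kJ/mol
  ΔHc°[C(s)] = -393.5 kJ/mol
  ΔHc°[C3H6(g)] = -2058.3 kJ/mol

ΔH° = 28.4 kJ/mol

Using ΔH = Σ nΔHc°(reactants) − Σ nΔHc°(products):
= [1·(-3910.1) + 2·(-285.8)] − [1·(-393.5) + 2·(-2058.3)]
= 28.4 kJ/mol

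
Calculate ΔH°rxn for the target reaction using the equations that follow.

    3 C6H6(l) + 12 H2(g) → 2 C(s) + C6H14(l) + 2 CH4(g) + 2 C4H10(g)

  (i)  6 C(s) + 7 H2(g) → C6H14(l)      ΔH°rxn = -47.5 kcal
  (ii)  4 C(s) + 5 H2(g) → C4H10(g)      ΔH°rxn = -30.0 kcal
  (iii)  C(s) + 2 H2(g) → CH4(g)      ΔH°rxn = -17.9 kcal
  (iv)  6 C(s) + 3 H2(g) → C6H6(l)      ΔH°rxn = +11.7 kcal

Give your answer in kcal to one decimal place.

(i) as written (C6H14(l) already on the product side): -47.5 kcal
(ii) × 2 (×2 to match 2 C4H10(g) in the target): (2)·(-30.0) = -60.0 kcal
(iii) × 2 (scale by 2 for the 2 CH4(g)): (2)·(-17.9) = -35.8 kcal
(iv) reversed and × 3 (reverse to put C6H6(l) on the reactant side; ×3 to match 3 C6H6(l) in the target): (-3)·(+11.7) = -35.1 kcal
ΔH°rxn = (-47.5) + (-60.0) + (-35.8) + (-35.1) = -178.4 kcal

ΔH°rxn = -178.4 kcal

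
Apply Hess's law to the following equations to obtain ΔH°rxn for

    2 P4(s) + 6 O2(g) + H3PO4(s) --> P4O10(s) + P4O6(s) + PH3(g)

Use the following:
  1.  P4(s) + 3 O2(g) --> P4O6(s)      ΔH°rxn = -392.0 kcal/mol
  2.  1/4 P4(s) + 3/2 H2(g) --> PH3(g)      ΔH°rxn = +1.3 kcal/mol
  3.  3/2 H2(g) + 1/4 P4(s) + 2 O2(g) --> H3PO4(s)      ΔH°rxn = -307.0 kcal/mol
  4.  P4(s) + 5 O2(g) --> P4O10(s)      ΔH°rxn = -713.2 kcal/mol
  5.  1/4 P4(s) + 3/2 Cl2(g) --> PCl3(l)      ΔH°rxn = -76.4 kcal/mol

eq. 1 as written (P4O6(s) already on the product side): -392.0 kcal/mol
eq. 2 as written (PH3(g) already on the product side): +1.3 kcal/mol
eq. 3 reversed (reverse to put H3PO4(s) on the reactant side): +307.0 kcal/mol
eq. 4 as written (P4O10(s) already on the product side): -713.2 kcal/mol
eq. 5: not needed (Cl2(g) appears nowhere else).
ΔH°rxn = (-392.0) + (+1.3) + (+307.0) + (-713.2) = -796.9 kcal/mol

ΔH°rxn = -796.9 kcal/mol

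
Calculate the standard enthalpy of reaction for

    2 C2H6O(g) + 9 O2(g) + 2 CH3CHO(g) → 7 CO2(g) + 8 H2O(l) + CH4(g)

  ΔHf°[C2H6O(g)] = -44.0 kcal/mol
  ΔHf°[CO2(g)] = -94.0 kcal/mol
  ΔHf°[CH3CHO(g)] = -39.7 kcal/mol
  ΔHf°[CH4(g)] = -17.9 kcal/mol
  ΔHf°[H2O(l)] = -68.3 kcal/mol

ΔH°rxn = Σ nΔHf°(products) − Σ nΔHf°(reactants).
Products: 7·(-94.0) + 8·(-68.3) + 1·(-17.9) = -1222.3
Reactants: 2·(-44.0) + 9·(+0.0) + 2·(-39.7) = -167.4
ΔHrxn = (-1222.3) − (-167.4) = -1054.9 kcal/mol

ΔHrxn = -1054.9 kcal/mol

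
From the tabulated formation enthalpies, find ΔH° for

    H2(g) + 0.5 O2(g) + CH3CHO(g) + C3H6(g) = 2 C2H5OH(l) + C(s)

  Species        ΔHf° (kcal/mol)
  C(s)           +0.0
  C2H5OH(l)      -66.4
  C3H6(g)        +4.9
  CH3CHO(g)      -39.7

ΔH° = -98.0 kcal/mol

Products: 2·(-66.4) + 1·(+0.0) = -132.8
Reactants: 1·(+0.0) + 1/2·(+0.0) + 1·(-39.7) + 1·(+4.9) = -34.8
ΔH° = (-132.8) − (-34.8) = -98.0 kcal/mol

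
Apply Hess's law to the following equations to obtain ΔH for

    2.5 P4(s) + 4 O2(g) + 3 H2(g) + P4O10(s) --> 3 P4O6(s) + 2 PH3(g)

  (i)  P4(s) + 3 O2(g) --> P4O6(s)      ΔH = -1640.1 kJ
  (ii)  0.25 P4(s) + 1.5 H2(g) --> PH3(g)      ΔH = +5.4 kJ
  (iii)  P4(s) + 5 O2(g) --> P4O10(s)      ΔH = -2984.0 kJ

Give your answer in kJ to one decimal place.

(i) × 3: (3)·(-1640.1) = -4920.3 kJ
(ii) × 2: (2)·(+5.4) = +10.8 kJ
(iii) reversed: +2984.0 kJ
Summing the manipulated equations, ΔH = (-4920.3) + (+10.8) + (+2984.0) = -1925.5 kJ

ΔH = -1925.5 kJ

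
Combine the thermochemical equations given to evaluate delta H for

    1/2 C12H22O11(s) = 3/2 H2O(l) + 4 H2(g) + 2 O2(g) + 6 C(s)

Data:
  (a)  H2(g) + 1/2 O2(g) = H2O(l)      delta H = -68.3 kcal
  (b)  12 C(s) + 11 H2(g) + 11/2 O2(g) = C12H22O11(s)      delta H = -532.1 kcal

delta H = 163.6 kcal

(a) × 3/2: (3/2)·(-68.3) = -102.45 kcal
(b) reversed and × 1/2: (-1/2)·(-532.1) = +266.05 kcal
Summing the manipulated equations, delta H = (3/2)·(-68.3) + (-1/2)·(-532.1) = 163.6 kcal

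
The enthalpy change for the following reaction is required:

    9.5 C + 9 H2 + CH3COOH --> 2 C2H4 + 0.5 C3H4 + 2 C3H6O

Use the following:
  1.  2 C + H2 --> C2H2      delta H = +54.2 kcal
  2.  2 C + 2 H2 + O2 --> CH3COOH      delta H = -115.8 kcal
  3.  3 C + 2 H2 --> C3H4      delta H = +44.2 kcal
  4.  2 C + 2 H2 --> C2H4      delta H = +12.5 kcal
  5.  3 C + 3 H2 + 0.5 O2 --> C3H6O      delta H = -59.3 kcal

eq. 1: not needed (C2H2 appears nowhere else).
eq. 2 reversed (reverse to put CH3COOH on the reactant side): +115.8 kcal
eq. 3 × 1/2 (×1/2 to match 1/2 C3H4 in the target): (1/2)·(+44.2) = +22.1 kcal
eq. 4 × 2 (×2 to match 2 C2H4 in the target): (2)·(+12.5) = +25.0 kcal
eq. 5 × 2 (×2 to match 2 C3H6O in the target): (2)·(-59.3) = -118.6 kcal
Combining the equations, delta H = (+115.8) + (+22.1) + (+25.0) + (-118.6) = 44.3 kcal

delta H = 44.3 kcal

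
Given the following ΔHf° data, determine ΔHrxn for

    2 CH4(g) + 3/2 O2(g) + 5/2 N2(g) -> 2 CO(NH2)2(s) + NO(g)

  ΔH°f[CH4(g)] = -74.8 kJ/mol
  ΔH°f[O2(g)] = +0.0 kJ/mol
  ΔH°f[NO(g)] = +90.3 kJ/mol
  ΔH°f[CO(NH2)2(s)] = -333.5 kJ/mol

ΔHrxn = -427.1 kJ/mol

Products: 2·(-333.5) + 1·(+90.3) = -576.7
Reactants: 2·(-74.8) + 3/2·(+0.0) + 5/2·(+0.0) = -149.6
ΔHrxn = (-576.7) − (-149.6) = -427.1 kJ/mol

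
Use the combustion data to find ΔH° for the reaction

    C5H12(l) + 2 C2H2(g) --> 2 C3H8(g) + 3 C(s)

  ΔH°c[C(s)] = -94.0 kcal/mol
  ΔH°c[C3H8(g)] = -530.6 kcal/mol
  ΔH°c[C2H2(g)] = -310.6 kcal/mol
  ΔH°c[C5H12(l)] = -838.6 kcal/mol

Using ΔH = Σ nΔHc°(reactants) − Σ nΔHc°(products):
= [1·(-838.6) + 2·(-310.6)] − [2·(-530.6) + 3·(-94.0)]
= -116.6 kcal/mol

ΔH° = -116.6 kcal/mol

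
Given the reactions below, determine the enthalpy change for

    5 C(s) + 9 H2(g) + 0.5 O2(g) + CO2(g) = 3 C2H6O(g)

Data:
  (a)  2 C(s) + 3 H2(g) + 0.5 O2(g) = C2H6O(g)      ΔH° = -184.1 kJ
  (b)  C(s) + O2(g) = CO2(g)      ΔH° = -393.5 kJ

ΔH° = -158.8 kJ

(a) × 3: (3)·(-184.1) = -552.3 kJ
(b) reversed: +393.5 kJ
ΔH° = (-552.3) + (+393.5) = -158.8 kJ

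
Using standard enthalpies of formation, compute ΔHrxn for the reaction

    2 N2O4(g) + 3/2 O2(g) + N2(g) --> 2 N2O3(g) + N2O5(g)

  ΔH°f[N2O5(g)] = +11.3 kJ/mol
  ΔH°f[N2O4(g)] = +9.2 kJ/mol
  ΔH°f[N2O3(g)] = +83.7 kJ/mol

ΔHrxn = 160.3 kJ/mol

Products: 2·(+83.7) + 1·(+11.3) = +178.7
Reactants: 2·(+9.2) + 3/2·(+0.0) + 1·(+0.0) = +18.4
ΔHrxn = (+178.7) − (+18.4) = 160.3 kJ/mol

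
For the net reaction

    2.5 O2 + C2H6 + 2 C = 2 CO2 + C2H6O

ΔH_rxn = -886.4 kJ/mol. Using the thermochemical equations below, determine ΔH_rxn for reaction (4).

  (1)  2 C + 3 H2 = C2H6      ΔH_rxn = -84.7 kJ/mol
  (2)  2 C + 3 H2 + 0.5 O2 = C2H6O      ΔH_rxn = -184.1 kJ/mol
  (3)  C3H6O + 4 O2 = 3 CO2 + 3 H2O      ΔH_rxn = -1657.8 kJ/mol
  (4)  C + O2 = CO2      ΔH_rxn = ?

(1) reversed: +84.7 kJ/mol
(2) as written: -184.1 kJ/mol
(3): not needed.
(4) × 2: contributes 2·x
-886.4 = (+84.7) + (-184.1) + 2·x
x = (-886.4 − (-99.4)) / (2) = -393.5 kJ/mol

ΔH_rxn = -393.5 kJ/mol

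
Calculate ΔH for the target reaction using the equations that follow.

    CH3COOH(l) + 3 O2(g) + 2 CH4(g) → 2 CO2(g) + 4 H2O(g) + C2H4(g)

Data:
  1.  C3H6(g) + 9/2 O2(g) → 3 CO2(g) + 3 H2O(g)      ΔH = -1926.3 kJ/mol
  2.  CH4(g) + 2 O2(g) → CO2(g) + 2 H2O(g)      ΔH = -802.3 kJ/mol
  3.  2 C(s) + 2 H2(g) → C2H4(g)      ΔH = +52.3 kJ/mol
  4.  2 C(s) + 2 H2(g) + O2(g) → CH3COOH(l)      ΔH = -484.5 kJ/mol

ΔH = -1067.8 kJ/mol

eq. 1: not needed.
eq. 2 × 2: (2)·(-802.3) = -1604.6 kJ/mol
eq. 3 as written: +52.3 kJ/mol
eq. 4 reversed: +484.5 kJ/mol
ΔH = (-1604.6) + (+52.3) + (+484.5) = -1067.8 kJ/mol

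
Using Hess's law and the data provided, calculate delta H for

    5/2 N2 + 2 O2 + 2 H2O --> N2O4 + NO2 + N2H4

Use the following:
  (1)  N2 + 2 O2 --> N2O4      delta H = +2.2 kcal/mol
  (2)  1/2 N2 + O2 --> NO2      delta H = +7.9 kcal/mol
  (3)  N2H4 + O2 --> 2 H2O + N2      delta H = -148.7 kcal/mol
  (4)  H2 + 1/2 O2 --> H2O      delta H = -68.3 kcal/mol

delta H = 158.8 kcal/mol

(1) as written: +2.2 kcal/mol
(2) as written: +7.9 kcal/mol
(3) reversed: +148.7 kcal/mol
(4): not needed.
delta H = (1)·(+2.2) + (1)·(+7.9) + (-1)·(-148.7) = 158.8 kcal/mol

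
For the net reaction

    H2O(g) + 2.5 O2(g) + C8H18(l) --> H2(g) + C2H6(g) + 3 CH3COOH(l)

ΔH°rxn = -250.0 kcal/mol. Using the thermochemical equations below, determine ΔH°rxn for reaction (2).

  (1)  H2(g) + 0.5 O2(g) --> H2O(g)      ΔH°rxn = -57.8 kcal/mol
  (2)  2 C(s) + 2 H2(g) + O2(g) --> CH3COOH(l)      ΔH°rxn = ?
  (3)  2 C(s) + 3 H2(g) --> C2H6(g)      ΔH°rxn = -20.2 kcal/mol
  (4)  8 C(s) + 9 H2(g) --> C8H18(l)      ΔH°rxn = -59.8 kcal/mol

ΔH°rxn = -115.8 kcal/mol

(1) reversed: +57.8 kcal/mol
(2) × 3: contributes 3·x
(3) as written: -20.2 kcal/mol
(4) reversed: +59.8 kcal/mol
-250.0 = (+57.8) + (-20.2) + (+59.8) + 3·x
x = (-250.0 − (+97.4)) / (3) = -115.8 kcal/mol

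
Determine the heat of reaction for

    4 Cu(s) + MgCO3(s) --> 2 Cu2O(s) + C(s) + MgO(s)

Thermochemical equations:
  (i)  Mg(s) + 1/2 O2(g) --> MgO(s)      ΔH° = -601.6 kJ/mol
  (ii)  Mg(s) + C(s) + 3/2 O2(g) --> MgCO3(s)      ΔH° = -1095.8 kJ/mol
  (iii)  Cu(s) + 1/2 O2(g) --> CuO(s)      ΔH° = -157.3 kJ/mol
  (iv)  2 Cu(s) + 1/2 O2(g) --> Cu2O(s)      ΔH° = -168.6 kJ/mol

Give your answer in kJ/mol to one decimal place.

(i) as written (MgO(s) already on the product side): -601.6 kJ/mol
(ii) reversed (MgCO3(s) must end up as a reactant): +1095.8 kJ/mol
(iii): not needed (CuO(s) appears nowhere else).
(iv) × 2 (×2 to match 2 Cu2O(s) in the target): (2)·(-168.6) = -337.2 kJ/mol
Combining the equations, ΔH° = (1)·(-601.6) + (-1)·(-1095.8) + (2)·(-168.6) = 157.0 kJ/mol

ΔH° = 157.0 kJ/mol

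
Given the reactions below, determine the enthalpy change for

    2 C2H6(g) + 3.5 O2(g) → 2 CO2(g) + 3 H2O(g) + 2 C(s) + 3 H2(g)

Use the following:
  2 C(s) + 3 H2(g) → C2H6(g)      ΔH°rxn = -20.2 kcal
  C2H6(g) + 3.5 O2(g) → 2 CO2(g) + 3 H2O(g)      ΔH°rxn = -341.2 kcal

ΔH°rxn = -321.0 kcal

equation 1 reversed (C(s) must end up as a product): +20.2 kcal
equation 2 as written (CO2(g) already on the product side): -341.2 kcal
ΔH°rxn = (-1)·(-20.2) + (1)·(-341.2) = -321.0 kcal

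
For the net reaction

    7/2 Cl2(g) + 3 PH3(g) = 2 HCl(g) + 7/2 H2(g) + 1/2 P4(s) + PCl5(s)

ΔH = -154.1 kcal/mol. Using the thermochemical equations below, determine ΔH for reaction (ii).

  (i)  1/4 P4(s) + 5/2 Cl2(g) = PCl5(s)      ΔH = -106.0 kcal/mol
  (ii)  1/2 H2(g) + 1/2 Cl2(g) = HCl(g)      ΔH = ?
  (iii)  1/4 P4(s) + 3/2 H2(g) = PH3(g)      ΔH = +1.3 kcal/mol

(i) as written (PCl5(s) already on the product side): -106.0 kcal/mol
(ii) × 2 (scale by 2 for the 2 HCl(g)): contributes 2·x
(iii) reversed and × 3 (PH3(g) must end up as a reactant; scale by 3 for the 3 PH3(g)): (-3)·(+1.3) = -3.9 kcal/mol
-154.1 = (-106.0) + (-3.9) + 2·x
x = (-154.1 − (-109.9)) / (2) = -22.1 kcal/mol

ΔH = -22.1 kcal/mol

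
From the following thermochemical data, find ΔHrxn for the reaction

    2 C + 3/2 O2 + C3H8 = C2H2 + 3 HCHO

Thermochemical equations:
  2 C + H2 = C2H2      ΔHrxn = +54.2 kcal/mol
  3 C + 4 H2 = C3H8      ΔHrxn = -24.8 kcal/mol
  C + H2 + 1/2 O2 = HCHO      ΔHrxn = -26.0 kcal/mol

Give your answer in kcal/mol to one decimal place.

equation 1 as written: +54.2 kcal/mol
equation 2 reversed: +24.8 kcal/mol
equation 3 × 3: (3)·(-26.0) = -78.0 kcal/mol
Since enthalpy is a state function, ΔHrxn = (+54.2) + (+24.8) + (-78.0) = 1.0 kcal/mol

ΔHrxn = 1.0 kcal/mol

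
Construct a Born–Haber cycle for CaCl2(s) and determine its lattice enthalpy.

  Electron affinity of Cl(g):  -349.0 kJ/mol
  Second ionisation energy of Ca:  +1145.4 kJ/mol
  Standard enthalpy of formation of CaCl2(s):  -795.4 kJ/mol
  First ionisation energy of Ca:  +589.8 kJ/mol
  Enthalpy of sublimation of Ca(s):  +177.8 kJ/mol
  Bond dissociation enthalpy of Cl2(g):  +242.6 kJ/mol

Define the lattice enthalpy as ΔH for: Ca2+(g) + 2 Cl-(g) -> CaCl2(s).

U = -2253.0 kJ/mol

ΔHf° = 1·ΔHsub + 1·(ΣIE) + 1·D(Cl2) + 2·EA + U
-795.4 = 1·(+177.8) + 1·(+1735.2) + 1·(+242.6) + 2·(-349.0) + U
U = -795.4 − (+1457.6) = -2253.0 kJ/mol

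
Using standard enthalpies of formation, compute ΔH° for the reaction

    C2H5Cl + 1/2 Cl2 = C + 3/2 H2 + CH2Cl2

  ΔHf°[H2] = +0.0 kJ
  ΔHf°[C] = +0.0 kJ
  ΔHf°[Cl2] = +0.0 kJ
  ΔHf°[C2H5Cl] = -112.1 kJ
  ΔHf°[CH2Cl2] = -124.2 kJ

ΔH° = -12.1 kJ

Products: 1·(+0.0) + 3/2·(+0.0) + 1·(-124.2) = -124.2
Reactants: 1·(-112.1) + 1/2·(+0.0) = -112.1
ΔH° = (-124.2) − (-112.1) = -12.1 kJ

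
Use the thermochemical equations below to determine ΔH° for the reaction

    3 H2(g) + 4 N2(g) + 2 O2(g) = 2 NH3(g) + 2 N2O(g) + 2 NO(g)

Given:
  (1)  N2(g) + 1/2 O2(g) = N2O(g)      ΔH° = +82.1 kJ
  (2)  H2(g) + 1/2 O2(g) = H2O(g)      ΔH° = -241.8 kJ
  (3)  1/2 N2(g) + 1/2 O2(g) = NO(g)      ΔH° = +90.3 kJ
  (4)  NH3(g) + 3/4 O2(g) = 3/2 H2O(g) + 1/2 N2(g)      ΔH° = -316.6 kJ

ΔH° = 252.6 kJ

(1) × 2 (scale by 2 for the 2 N2O(g)): (2)·(+82.1) = +164.2 kJ
(2) × 3 (×3 to match 3 H2(g) in the target): (3)·(-241.8) = -725.4 kJ
(3) × 2 (scale by 2 for the 2 NO(g)): (2)·(+90.3) = +180.6 kJ
(4) reversed and × 2 (reverse to put NH3(g) on the product side; ×2 to match 2 NH3(g) in the target): (-2)·(-316.6) = +633.2 kJ
ΔH° = (2)·(+82.1) + (3)·(-241.8) + (2)·(+90.3) + (-2)·(-316.6) = 252.6 kJ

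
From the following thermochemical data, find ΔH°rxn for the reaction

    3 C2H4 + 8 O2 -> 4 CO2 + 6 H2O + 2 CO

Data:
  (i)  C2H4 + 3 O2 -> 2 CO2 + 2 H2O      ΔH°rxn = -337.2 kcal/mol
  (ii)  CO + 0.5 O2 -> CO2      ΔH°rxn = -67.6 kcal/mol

(i) × 3: (3)·(-337.2) = -1011.6 kcal/mol
(ii) reversed and × 2: (-2)·(-67.6) = +135.2 kcal/mol
ΔH°rxn = (-1011.6) + (+135.2) = -876.4 kcal/mol

ΔH°rxn = -876.4 kcal/mol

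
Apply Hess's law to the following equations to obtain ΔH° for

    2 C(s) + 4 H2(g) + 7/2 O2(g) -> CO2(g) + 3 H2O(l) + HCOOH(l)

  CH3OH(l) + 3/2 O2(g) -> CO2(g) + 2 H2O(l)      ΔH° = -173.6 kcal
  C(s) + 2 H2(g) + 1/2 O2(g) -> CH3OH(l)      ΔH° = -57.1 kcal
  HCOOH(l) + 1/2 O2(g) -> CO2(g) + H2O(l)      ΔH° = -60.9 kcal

ΔH° = -400.5 kcal

equation 1 × 2: (2)·(-173.6) = -347.2 kcal
equation 2 × 2 (scale by 2 for the 2 C(s)): (2)·(-57.1) = -114.2 kcal
equation 3 reversed (HCOOH(l) must end up as a product): +60.9 kcal
By Hess's law, ΔH° = (2)·(-173.6) + (2)·(-57.1) + (-1)·(-60.9) = -400.5 kcal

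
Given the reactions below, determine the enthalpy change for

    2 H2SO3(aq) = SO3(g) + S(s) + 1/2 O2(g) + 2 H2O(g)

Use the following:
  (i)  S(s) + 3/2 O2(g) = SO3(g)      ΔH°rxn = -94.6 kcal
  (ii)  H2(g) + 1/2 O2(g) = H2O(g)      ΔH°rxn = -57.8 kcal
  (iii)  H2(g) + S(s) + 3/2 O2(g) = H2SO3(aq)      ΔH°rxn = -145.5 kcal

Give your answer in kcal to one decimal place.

(i) as written (SO3(g) already on the product side): -94.6 kcal
(ii) × 2 (×2 to match 2 H2O(g) in the target): (2)·(-57.8) = -115.6 kcal
(iii) reversed and × 2 (reverse to put H2SO3(aq) on the reactant side; scale by 2 for the 2 H2SO3(aq)): (-2)·(-145.5) = +291.0 kcal
ΔH°rxn = (-94.6) + (-115.6) + (+291.0) = 80.8 kcal

ΔH°rxn = 80.8 kcal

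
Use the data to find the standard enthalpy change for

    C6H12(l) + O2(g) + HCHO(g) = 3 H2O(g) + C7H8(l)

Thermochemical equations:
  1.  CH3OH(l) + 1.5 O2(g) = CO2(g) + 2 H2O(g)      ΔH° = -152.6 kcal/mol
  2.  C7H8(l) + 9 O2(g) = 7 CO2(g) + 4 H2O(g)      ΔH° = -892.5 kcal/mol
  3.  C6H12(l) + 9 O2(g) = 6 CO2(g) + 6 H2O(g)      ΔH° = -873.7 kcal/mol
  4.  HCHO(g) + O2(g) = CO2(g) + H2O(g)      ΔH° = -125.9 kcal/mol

ΔH° = -107.1 kcal/mol

eq. 1: not needed.
eq. 2 reversed: +892.5 kcal/mol
eq. 3 as written: -873.7 kcal/mol
eq. 4 as written: -125.9 kcal/mol
By Hess's law, ΔH° = (+892.5) + (-873.7) + (-125.9) = -107.1 kcal/mol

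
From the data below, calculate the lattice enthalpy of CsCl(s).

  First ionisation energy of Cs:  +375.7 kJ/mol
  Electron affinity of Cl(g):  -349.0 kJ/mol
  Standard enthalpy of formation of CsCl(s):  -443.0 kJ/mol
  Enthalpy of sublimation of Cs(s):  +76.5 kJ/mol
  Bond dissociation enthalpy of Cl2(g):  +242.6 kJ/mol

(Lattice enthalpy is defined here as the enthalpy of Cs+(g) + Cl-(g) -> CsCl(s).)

ΔHf° = 1·ΔHsub + 1·(ΣIE) + 1/2·D(Cl2) + 1·EA + U
-443.0 = 1·(+76.5) + 1·(+375.7) + 1/2·(+242.6) + 1·(-349.0) + U
U = -443.0 − (+224.5) = -667.5 kJ/mol

U = -667.5 kJ/mol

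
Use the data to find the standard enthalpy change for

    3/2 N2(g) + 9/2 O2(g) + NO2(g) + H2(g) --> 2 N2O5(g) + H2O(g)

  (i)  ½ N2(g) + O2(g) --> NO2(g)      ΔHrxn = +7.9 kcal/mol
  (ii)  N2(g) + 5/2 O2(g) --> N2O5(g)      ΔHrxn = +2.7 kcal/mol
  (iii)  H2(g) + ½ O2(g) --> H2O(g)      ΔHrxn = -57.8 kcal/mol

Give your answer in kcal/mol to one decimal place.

ΔHrxn = -60.3 kcal/mol

(i) reversed (NO2(g) must end up as a reactant): -7.9 kcal/mol
(ii) × 2 (×2 to match 2 N2O5(g) in the target): (2)·(+2.7) = +5.4 kcal/mol
(iii) as written (H2O(g) already on the product side): -57.8 kcal/mol
ΔHrxn = (-1)·(+7.9) + (2)·(+2.7) + (1)·(-57.8) = -60.3 kcal/mol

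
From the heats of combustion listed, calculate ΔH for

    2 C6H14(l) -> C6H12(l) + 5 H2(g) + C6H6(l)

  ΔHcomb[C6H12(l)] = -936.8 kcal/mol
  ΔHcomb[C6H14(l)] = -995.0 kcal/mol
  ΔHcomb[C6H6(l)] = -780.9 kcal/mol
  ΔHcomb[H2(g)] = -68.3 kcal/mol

Using ΔH = Σ nΔHc°(reactants) − Σ nΔHc°(products):
= [2·(-995.0)] − [1·(-936.8) + 5·(-68.3) + 1·(-780.9)]
= 69.2 kcal/mol

ΔH = 69.2 kcal/mol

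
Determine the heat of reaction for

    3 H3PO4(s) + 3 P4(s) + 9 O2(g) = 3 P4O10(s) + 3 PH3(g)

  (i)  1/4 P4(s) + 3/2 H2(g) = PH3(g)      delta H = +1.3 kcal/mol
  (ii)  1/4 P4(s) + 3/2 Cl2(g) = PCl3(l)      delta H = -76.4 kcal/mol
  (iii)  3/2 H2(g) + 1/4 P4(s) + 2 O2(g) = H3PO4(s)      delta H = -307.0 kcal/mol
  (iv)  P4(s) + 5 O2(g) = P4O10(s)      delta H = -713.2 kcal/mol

delta H = -1214.7 kcal/mol

(i) × 3: (3)·(+1.3) = +3.9 kcal/mol
(ii): not needed.
(iii) reversed and × 3: (-3)·(-307.0) = +921.0 kcal/mol
(iv) × 3: (3)·(-713.2) = -2139.6 kcal/mol
delta H = (+3.9) + (+921.0) + (-2139.6) = -1214.7 kcal/mol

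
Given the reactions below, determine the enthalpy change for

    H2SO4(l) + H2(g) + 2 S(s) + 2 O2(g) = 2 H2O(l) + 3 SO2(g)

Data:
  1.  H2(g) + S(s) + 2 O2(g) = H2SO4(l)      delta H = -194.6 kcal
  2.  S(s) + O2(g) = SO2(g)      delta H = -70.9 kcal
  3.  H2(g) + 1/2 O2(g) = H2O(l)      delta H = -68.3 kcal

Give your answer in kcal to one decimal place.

eq. 1 reversed: +194.6 kcal
eq. 2 × 3: (3)·(-70.9) = -212.7 kcal
eq. 3 × 2: (2)·(-68.3) = -136.6 kcal
By Hess's law, delta H = (+194.6) + (-212.7) + (-136.6) = -154.7 kcal

delta H = -154.7 kcal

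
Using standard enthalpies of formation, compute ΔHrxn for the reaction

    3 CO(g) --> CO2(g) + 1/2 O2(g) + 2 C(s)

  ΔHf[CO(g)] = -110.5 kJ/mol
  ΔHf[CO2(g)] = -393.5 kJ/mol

ΔHrxn = -62.0 kJ/mol

Products: 1·(-393.5) + 1/2·(+0.0) + 2·(+0.0) = -393.5
Reactants: 3·(-110.5) = -331.5
ΔHrxn = (-393.5) − (-331.5) = -62.0 kJ/mol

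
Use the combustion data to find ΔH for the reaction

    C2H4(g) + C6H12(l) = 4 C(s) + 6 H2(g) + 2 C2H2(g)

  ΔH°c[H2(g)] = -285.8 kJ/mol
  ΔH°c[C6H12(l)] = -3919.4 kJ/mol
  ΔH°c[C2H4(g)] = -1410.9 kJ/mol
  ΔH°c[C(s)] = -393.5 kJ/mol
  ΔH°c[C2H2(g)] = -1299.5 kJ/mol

ΔH = 557.5 kJ/mol

With combustion enthalpies, reactants minus products:
= [1·(-1410.9) + 1·(-3919.4)] − [4·(-393.5) + 6·(-285.8) + 2·(-1299.5)]
= 557.5 kJ/mol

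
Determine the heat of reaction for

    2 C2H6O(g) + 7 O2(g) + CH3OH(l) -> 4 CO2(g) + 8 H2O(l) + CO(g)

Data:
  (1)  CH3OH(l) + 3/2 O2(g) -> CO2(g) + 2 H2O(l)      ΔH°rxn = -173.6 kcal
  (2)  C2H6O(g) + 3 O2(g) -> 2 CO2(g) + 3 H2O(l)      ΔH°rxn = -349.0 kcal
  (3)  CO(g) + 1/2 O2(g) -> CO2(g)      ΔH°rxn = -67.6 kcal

(1) as written (CH3OH(l) already on the reactant side): -173.6 kcal
(2) × 2 (scale by 2 for the 2 C2H6O(g)): (2)·(-349.0) = -698.0 kcal
(3) reversed (reverse to put CO(g) on the product side): +67.6 kcal
Since enthalpy is a state function, ΔH°rxn = (1)·(-173.6) + (2)·(-349.0) + (-1)·(-67.6) = -804.0 kcal

ΔH°rxn = -804.0 kcal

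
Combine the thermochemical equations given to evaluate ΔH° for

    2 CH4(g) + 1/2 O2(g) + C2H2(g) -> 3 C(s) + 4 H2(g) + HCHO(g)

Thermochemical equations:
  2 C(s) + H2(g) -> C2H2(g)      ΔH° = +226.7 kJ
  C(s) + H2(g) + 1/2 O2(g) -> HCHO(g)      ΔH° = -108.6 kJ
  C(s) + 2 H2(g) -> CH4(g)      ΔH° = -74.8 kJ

equation 1 reversed (reverse to put C2H2(g) on the reactant side): -226.7 kJ
equation 2 as written (HCHO(g) already on the product side): -108.6 kJ
equation 3 reversed and × 2 (reverse to put CH4(g) on the reactant side; scale by 2 for the 2 CH4(g)): (-2)·(-74.8) = +149.6 kJ
ΔH° = (-1)·(+226.7) + (1)·(-108.6) + (-2)·(-74.8) = -185.7 kJ

ΔH° = -185.7 kJ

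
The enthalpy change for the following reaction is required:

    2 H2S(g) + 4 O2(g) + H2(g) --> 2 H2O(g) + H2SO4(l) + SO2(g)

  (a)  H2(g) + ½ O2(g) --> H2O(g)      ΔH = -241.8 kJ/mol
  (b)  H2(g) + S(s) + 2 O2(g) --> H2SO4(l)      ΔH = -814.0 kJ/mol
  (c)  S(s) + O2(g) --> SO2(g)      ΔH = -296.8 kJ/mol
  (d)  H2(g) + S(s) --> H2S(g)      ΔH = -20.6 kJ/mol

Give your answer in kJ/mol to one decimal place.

(a) × 2: (2)·(-241.8) = -483.6 kJ/mol
(b) as written: -814.0 kJ/mol
(c) as written: -296.8 kJ/mol
(d) reversed and × 2: (-2)·(-20.6) = +41.2 kJ/mol
ΔH = (-483.6) + (-814.0) + (-296.8) + (+41.2) = -1553.2 kJ/mol

ΔH = -1553.2 kJ/mol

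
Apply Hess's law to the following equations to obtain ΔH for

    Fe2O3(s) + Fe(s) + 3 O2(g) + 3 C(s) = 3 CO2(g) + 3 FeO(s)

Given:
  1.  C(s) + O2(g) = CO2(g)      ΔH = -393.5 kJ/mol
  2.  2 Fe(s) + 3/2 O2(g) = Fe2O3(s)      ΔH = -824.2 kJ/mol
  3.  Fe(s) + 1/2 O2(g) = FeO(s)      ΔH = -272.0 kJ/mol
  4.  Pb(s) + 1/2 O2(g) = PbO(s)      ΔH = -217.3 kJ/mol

ΔH = -1172.3 kJ/mol

eq. 1 × 3: (3)·(-393.5) = -1180.5 kJ/mol
eq. 2 reversed: +824.2 kJ/mol
eq. 3 × 3: (3)·(-272.0) = -816.0 kJ/mol
eq. 4: not needed.
Combining the equations, ΔH = (3)·(-393.5) + (-1)·(-824.2) + (3)·(-272.0) = -1172.3 kJ/mol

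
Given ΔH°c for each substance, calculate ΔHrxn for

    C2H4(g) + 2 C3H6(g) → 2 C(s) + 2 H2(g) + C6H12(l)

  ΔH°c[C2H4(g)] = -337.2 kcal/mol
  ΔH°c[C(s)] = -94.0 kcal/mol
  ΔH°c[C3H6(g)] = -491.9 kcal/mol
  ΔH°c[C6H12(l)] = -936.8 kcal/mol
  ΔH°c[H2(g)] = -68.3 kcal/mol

ΔHrxn = -59.6 kcal/mol

Using ΔH = Σ nΔHc°(reactants) − Σ nΔHc°(products):
= [1·(-337.2) + 2·(-491.9)] − [2·(-94.0) + 2·(-68.3) + 1·(-936.8)]
= -59.6 kcal/mol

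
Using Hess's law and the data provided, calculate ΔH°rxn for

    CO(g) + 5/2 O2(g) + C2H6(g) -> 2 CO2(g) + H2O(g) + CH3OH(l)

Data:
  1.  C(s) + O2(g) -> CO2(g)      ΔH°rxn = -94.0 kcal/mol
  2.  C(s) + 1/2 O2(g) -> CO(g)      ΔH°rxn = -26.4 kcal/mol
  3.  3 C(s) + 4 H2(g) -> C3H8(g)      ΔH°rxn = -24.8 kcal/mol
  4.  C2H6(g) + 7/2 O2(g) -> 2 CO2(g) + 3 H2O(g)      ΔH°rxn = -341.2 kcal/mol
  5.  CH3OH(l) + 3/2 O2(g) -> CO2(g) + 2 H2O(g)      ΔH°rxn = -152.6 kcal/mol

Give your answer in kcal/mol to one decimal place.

eq. 1 as written: -94.0 kcal/mol
eq. 2 reversed: +26.4 kcal/mol
eq. 3: not needed.
eq. 4 as written: -341.2 kcal/mol
eq. 5 reversed: +152.6 kcal/mol
Combining the equations, ΔH°rxn = (1)·(-94.0) + (-1)·(-26.4) + (1)·(-341.2) + (-1)·(-152.6) = -256.2 kcal/mol

ΔH°rxn = -256.2 kcal/mol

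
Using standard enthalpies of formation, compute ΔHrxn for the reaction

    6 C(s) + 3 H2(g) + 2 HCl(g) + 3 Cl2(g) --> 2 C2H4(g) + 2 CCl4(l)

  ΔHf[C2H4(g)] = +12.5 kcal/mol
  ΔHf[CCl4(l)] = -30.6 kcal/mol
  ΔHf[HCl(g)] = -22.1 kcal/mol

ΔHrxn = 8.0 kcal/mol

ΔH°rxn = Σ nΔHf°(products) − Σ nΔHf°(reactants).
Products: 2·(+12.5) + 2·(-30.6) = -36.2
Reactants: 6·(+0.0) + 3·(+0.0) + 2·(-22.1) + 3·(+0.0) = -44.2
ΔHrxn = (-36.2) − (-44.2) = 8.0 kcal/mol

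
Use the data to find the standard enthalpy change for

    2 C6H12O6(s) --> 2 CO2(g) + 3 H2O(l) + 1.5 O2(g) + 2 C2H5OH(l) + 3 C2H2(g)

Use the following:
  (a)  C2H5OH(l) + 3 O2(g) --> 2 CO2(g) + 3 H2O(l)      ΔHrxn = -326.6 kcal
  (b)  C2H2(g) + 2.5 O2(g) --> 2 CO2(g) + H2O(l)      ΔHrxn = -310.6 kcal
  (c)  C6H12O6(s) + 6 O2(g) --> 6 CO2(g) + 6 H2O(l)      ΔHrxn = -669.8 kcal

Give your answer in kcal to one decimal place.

(a) reversed and × 2: (-2)·(-326.6) = +653.2 kcal
(b) reversed and × 3: (-3)·(-310.6) = +931.8 kcal
(c) × 2: (2)·(-669.8) = -1339.6 kcal
ΔHrxn = (+653.2) + (+931.8) + (-1339.6) = 245.4 kcal

ΔHrxn = 245.4 kcal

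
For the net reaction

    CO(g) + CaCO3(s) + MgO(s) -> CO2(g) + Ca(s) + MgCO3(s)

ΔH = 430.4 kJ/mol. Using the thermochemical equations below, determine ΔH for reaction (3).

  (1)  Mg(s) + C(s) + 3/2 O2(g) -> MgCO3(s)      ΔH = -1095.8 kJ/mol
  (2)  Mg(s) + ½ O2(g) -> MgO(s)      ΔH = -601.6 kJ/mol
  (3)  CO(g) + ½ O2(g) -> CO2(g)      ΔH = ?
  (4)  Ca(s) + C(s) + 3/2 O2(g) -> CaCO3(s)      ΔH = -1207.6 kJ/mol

ΔH = -283.0 kJ/mol

(1) as written: -1095.8 kJ/mol
(2) reversed: +601.6 kJ/mol
(3) as written: contributes x
(4) reversed: +1207.6 kJ/mol
+430.4 = (-1095.8) + (+601.6) + (+1207.6) + x
x = (+430.4 − (+713.4)) / (1) = -283.0 kJ/mol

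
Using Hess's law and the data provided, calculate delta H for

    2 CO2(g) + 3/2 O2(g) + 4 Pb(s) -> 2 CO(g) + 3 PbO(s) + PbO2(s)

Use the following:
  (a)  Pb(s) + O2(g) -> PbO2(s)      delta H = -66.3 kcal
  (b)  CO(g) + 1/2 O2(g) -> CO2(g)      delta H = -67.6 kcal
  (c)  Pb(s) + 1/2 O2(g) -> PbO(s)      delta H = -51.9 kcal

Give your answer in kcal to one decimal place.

delta H = -86.8 kcal

(a) as written: -66.3 kcal
(b) reversed and × 2: (-2)·(-67.6) = +135.2 kcal
(c) × 3: (3)·(-51.9) = -155.7 kcal
By Hess's law, delta H = (1)·(-66.3) + (-2)·(-67.6) + (3)·(-51.9) = -86.8 kcal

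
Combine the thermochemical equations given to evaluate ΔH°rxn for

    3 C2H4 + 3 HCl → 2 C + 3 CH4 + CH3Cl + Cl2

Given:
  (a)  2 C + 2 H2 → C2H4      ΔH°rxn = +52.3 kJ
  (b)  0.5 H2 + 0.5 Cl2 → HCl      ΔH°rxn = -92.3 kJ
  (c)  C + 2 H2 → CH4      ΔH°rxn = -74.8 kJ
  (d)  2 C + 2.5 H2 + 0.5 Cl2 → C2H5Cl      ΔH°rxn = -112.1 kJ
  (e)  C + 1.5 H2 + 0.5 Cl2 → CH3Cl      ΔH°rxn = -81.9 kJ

ΔH°rxn = -186.3 kJ

(a) reversed and × 3 (C2H4 must end up as a reactant; ×3 to match 3 C2H4 in the target): (-3)·(+52.3) = -156.9 kJ
(b) reversed and × 3 (HCl must end up as a reactant; ×3 to match 3 HCl in the target): (-3)·(-92.3) = +276.9 kJ
(c) × 3 (scale by 3 for the 3 CH4): (3)·(-74.8) = -224.4 kJ
(d): not needed (C2H5Cl appears nowhere else).
(e) as written (CH3Cl already on the product side): -81.9 kJ
Combining the equations, ΔH°rxn = (-3)·(+52.3) + (-3)·(-92.3) + (3)·(-74.8) + (1)·(-81.9) = -186.3 kJ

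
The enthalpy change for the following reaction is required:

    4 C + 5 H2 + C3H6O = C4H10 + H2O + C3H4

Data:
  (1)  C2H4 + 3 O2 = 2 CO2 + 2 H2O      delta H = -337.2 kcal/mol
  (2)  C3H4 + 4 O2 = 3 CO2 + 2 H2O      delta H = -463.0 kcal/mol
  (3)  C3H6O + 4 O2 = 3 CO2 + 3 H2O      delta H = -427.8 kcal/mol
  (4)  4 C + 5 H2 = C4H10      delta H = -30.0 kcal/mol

delta H = 5.2 kcal/mol

(1): not needed.
(2) reversed: +463.0 kcal/mol
(3) as written: -427.8 kcal/mol
(4) as written: -30.0 kcal/mol
delta H = (-1)·(-463.0) + (1)·(-427.8) + (1)·(-30.0) = 5.2 kcal/mol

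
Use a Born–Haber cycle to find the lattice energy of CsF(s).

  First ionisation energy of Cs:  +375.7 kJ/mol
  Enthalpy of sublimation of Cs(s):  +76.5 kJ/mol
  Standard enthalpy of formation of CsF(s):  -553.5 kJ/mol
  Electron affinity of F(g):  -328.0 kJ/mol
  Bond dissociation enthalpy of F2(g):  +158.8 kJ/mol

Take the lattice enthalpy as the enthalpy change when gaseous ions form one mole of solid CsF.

ΔHf° = 1·ΔHsub + 1·(ΣIE) + 1/2·D(F2) + 1·EA + U
-553.5 = 1·(+76.5) + 1·(+375.7) + 1/2·(+158.8) + 1·(-328.0) + U
U = -553.5 − (+203.6) = -757.1 kJ/mol

U = -757.1 kJ/mol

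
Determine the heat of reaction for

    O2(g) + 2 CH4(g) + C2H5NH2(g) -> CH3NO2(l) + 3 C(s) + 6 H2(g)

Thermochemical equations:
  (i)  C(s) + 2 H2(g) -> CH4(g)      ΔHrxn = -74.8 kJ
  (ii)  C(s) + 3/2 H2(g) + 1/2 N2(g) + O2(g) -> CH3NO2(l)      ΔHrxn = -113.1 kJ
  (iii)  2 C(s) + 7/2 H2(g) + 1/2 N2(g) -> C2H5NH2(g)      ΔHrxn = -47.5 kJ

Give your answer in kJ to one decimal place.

ΔHrxn = 84.0 kJ

(i) reversed and × 2 (reverse to put CH4(g) on the reactant side; ×2 to match 2 CH4(g) in the target): (-2)·(-74.8) = +149.6 kJ
(ii) as written (CH3NO2(l) already on the product side): -113.1 kJ
(iii) reversed (C2H5NH2(g) must end up as a reactant): +47.5 kJ
Since enthalpy is a state function, ΔHrxn = (-2)·(-74.8) + (1)·(-113.1) + (-1)·(-47.5) = 84.0 kJ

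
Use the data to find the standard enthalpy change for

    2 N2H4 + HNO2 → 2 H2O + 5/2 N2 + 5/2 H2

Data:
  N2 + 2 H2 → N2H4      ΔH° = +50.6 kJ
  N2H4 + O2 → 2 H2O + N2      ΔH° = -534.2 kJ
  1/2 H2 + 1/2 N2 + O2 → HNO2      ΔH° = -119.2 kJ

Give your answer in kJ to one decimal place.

ΔH° = -465.6 kJ

equation 1 reversed: -50.6 kJ
equation 2 as written: -534.2 kJ
equation 3 reversed: +119.2 kJ
Summing the manipulated equations, ΔH° = (-1)·(+50.6) + (1)·(-534.2) + (-1)·(-119.2) = -465.6 kJ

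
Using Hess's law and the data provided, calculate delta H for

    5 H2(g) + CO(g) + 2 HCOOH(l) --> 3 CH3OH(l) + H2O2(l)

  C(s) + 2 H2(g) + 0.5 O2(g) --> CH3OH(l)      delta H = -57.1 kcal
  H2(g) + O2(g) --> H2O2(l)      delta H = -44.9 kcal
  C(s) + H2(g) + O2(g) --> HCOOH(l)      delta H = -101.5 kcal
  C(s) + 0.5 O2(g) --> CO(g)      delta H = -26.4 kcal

equation 1 × 3 (×3 to match 3 CH3OH(l) in the target): (3)·(-57.1) = -171.3 kcal
equation 2 as written (H2O2(l) already on the product side): -44.9 kcal
equation 3 reversed and × 2 (HCOOH(l) must end up as a reactant; ×2 to match 2 HCOOH(l) in the target): (-2)·(-101.5) = +203.0 kcal
equation 4 reversed (CO(g) must end up as a reactant): +26.4 kcal
delta H = (3)·(-57.1) + (1)·(-44.9) + (-2)·(-101.5) + (-1)·(-26.4) = 13.2 kcal

delta H = 13.2 kcal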